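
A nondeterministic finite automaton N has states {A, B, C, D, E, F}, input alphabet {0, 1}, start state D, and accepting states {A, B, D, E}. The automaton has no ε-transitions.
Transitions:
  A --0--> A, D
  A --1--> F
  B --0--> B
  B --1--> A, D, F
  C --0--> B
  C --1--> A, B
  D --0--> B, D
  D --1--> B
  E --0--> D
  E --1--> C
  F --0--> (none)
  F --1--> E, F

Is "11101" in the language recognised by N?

Start: {D}
read 1: {B}
read 1: {A, D, F}
read 1: {B, E, F}
read 0: {B, D}
read 1: {A, B, D, F}
Reachable ∩ accepting = {A, B, D} — nonempty.

accepted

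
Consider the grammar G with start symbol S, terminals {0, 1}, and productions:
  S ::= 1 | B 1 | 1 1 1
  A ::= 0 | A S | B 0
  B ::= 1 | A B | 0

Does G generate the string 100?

no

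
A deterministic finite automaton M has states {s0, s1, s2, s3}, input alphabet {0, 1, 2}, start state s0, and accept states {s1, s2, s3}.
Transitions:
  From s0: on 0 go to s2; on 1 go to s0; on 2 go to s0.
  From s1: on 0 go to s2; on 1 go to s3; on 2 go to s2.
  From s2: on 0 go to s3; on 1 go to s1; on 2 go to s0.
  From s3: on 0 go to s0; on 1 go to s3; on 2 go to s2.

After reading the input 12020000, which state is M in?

s2

s0 --1--> s0
s0 --2--> s0
s0 --0--> s2
s2 --2--> s0
s0 --0--> s2
s2 --0--> s3
s3 --0--> s0
s0 --0--> s2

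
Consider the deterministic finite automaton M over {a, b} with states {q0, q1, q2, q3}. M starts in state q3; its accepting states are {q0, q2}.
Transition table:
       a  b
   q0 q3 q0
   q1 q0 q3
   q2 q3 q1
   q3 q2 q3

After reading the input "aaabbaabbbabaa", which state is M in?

q3 --a--> q2
q2 --a--> q3
q3 --a--> q2
q2 --b--> q1
q1 --b--> q3
q3 --a--> q2
q2 --a--> q3
q3 --b--> q3
q3 --b--> q3
q3 --b--> q3
q3 --a--> q2
q2 --b--> q1
q1 --a--> q0
q0 --a--> q3

q3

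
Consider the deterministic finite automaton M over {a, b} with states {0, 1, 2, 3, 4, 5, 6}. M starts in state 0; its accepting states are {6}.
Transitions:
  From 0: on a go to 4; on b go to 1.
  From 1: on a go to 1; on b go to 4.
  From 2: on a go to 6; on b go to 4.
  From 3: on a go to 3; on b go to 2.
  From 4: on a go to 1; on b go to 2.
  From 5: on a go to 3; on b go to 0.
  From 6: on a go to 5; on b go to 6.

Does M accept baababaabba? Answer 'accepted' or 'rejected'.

accepted

0 --b--> 1
1 --a--> 1
1 --a--> 1
1 --b--> 4
4 --a--> 1
1 --b--> 4
4 --a--> 1
1 --a--> 1
1 --b--> 4
4 --b--> 2
2 --a--> 6
End in state 6, which is an accepting state.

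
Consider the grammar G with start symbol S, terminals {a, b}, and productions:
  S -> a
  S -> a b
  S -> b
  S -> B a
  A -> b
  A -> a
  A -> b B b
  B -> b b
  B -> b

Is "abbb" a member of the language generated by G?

no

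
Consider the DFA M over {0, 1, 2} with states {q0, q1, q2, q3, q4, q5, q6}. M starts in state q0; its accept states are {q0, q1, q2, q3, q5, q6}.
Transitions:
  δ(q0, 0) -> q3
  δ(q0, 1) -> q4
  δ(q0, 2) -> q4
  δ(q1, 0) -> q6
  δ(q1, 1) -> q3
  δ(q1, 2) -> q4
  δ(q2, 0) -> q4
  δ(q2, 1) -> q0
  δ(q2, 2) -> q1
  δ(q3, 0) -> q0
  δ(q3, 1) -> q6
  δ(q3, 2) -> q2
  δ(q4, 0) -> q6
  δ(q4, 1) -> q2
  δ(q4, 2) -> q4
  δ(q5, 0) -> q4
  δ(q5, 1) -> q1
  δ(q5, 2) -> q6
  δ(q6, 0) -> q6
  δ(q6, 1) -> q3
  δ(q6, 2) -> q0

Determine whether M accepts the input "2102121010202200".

accepted

q0 --2--> q4
q4 --1--> q2
q2 --0--> q4
q4 --2--> q4
q4 --1--> q2
q2 --2--> q1
q1 --1--> q3
q3 --0--> q0
q0 --1--> q4
q4 --0--> q6
q6 --2--> q0
q0 --0--> q3
q3 --2--> q2
q2 --2--> q1
q1 --0--> q6
q6 --0--> q6
End in state q6, which is an accepting state.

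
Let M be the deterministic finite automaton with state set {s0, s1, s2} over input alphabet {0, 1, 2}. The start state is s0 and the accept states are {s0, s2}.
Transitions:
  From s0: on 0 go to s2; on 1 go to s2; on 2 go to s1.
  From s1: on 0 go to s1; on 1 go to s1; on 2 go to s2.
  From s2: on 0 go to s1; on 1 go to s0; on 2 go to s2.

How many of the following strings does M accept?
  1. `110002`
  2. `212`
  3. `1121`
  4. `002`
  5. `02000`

`110002`: accepted
`212`: accepted
`1121`: rejected
`002`: accepted
`02000`: rejected

3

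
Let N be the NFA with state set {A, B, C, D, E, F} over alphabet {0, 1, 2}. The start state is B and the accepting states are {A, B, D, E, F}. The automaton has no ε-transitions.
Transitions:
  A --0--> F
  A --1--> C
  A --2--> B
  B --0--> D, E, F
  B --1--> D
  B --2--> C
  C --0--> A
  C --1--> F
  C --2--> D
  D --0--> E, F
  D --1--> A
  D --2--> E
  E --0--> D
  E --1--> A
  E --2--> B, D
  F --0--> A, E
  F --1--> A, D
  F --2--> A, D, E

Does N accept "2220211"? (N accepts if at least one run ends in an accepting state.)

Start: {B}
read 2: {C}
read 2: {D}
read 2: {E}
read 0: {D}
read 2: {E}
read 1: {A}
read 1: {C}
Reachable ∩ accepting = {} — empty.

rejected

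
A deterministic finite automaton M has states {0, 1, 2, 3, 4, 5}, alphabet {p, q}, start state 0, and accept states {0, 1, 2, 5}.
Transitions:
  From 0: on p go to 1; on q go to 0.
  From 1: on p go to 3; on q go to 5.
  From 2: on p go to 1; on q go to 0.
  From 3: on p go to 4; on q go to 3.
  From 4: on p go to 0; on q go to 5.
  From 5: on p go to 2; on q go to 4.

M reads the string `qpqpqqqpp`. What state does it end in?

3

0 --q--> 0
0 --p--> 1
1 --q--> 5
5 --p--> 2
2 --q--> 0
0 --q--> 0
0 --q--> 0
0 --p--> 1
1 --p--> 3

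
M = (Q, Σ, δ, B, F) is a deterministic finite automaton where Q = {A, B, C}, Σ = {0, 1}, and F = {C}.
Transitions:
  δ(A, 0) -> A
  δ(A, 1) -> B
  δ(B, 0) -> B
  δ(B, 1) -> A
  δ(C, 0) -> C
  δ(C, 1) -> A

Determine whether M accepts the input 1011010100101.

rejected

B --1--> A
A --0--> A
A --1--> B
B --1--> A
A --0--> A
A --1--> B
B --0--> B
B --1--> A
A --0--> A
A --0--> A
A --1--> B
B --0--> B
B --1--> A
End in state A, which is not an accepting state.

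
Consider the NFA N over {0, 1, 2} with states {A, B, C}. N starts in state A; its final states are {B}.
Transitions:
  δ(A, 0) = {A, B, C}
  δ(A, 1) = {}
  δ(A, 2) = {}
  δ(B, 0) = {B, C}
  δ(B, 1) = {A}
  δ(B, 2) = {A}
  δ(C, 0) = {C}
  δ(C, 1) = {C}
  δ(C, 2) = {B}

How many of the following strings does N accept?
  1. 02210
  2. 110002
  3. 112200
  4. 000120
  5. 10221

02210: rejected
110002: rejected
112200: rejected
000120: accepted
10221: rejected

1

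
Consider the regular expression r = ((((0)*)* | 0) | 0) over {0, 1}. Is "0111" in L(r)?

no

Neither (((0)*)*|0) nor 0 matches 0111.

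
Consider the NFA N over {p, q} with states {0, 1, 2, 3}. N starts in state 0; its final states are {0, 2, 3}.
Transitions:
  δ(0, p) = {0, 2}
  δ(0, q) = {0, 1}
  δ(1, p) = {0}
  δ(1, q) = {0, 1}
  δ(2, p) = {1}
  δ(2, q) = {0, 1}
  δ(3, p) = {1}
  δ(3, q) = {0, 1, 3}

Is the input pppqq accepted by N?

Start: {0}
read p: {0, 2}
read p: {0, 1, 2}
read p: {0, 1, 2}
read q: {0, 1}
read q: {0, 1}
Reachable ∩ accepting = {0} — nonempty.

accepted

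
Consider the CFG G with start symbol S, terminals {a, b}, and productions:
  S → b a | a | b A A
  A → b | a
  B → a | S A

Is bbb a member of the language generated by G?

S ⇒ bAA ⇒ bbA ⇒ bbb

yes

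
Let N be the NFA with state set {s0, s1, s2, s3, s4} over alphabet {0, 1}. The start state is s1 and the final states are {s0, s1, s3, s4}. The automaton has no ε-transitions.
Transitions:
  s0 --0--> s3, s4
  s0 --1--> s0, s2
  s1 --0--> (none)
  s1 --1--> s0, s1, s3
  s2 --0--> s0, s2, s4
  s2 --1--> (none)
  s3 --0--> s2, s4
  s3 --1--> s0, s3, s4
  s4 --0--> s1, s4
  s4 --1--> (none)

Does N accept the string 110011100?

Start: {s1}
read 1: {s0, s1, s3}
read 1: {s0, s1, s2, s3, s4}
read 0: {s0, s1, s2, s3, s4}
read 0: {s0, s1, s2, s3, s4}
read 1: {s0, s1, s2, s3, s4}
read 1: {s0, s1, s2, s3, s4}
read 1: {s0, s1, s2, s3, s4}
read 0: {s0, s1, s2, s3, s4}
read 0: {s0, s1, s2, s3, s4}
Reachable ∩ accepting = {s0, s1, s3, s4} — nonempty.

accepted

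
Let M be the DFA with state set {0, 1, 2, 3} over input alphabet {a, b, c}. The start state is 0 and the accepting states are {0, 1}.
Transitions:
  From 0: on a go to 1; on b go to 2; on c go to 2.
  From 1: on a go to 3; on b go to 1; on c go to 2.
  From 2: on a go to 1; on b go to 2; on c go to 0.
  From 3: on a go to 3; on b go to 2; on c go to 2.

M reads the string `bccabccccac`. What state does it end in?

2

0 --b--> 2
2 --c--> 0
0 --c--> 2
2 --a--> 1
1 --b--> 1
1 --c--> 2
2 --c--> 0
0 --c--> 2
2 --c--> 0
0 --a--> 1
1 --c--> 2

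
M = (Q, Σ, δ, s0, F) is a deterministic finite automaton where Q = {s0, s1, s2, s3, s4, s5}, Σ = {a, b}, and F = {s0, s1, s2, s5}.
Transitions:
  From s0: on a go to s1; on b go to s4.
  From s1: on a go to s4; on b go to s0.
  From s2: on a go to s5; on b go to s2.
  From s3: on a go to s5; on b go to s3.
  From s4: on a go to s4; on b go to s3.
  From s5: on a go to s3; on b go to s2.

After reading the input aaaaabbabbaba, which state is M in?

s5

s0 --a--> s1
s1 --a--> s4
s4 --a--> s4
s4 --a--> s4
s4 --a--> s4
s4 --b--> s3
s3 --b--> s3
s3 --a--> s5
s5 --b--> s2
s2 --b--> s2
s2 --a--> s5
s5 --b--> s2
s2 --a--> s5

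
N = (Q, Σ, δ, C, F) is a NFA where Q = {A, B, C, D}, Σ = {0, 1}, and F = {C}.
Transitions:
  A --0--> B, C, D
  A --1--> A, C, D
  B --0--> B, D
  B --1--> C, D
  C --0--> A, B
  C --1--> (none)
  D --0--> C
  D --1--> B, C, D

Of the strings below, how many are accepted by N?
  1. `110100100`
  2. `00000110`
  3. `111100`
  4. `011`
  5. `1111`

2

`110100100`: rejected
`00000110`: accepted
`111100`: rejected
`011`: accepted
`1111`: rejected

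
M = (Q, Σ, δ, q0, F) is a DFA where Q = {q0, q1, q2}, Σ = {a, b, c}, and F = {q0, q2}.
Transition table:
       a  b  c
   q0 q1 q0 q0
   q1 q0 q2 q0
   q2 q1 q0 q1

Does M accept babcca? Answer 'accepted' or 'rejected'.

rejected

q0 --b--> q0
q0 --a--> q1
q1 --b--> q2
q2 --c--> q1
q1 --c--> q0
q0 --a--> q1
End in state q1, which is not an accepting state.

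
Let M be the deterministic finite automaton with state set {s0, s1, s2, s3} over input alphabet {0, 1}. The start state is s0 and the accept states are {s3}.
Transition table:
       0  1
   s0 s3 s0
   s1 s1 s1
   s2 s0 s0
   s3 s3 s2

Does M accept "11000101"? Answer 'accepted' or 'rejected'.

rejected

s0 --1--> s0
s0 --1--> s0
s0 --0--> s3
s3 --0--> s3
s3 --0--> s3
s3 --1--> s2
s2 --0--> s0
s0 --1--> s0
End in state s0, which is not an accepting state.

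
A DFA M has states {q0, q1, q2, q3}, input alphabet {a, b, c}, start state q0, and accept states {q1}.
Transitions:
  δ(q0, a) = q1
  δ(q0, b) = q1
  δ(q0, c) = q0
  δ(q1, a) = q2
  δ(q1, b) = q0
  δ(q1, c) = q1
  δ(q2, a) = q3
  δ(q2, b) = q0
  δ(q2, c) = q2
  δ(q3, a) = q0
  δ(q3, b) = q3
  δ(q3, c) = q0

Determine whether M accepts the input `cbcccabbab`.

q0 --c--> q0
q0 --b--> q1
q1 --c--> q1
q1 --c--> q1
q1 --c--> q1
q1 --a--> q2
q2 --b--> q0
q0 --b--> q1
q1 --a--> q2
q2 --b--> q0
End in state q0, which is not an accepting state.

rejected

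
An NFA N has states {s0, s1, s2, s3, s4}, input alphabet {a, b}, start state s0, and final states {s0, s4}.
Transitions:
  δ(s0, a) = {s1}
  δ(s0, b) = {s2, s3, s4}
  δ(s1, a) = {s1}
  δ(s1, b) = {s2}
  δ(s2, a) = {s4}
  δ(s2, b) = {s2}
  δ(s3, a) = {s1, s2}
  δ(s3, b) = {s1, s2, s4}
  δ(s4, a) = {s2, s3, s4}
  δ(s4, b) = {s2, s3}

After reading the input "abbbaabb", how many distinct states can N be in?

4

Start: {s0}
read a: {s1}
read b: {s2}
read b: {s2}
read b: {s2}
read a: {s4}
read a: {s2, s3, s4}
read b: {s1, s2, s3, s4}
read b: {s1, s2, s3, s4}
Final reachable set {s1, s2, s3, s4} has 4 states.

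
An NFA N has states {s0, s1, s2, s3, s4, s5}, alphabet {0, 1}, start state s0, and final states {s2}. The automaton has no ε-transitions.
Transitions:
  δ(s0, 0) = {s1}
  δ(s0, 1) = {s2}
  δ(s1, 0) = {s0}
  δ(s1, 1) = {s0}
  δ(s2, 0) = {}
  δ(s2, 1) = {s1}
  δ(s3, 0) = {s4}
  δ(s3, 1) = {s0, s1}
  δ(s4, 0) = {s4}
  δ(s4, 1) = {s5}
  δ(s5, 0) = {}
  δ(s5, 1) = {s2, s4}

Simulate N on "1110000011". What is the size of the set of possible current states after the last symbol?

Start: {s0}
read 1: {s2}
read 1: {s1}
read 1: {s0}
read 0: {s1}
read 0: {s0}
read 0: {s1}
read 0: {s0}
read 0: {s1}
read 1: {s0}
read 1: {s2}
Final reachable set {s2} has 1 state.

1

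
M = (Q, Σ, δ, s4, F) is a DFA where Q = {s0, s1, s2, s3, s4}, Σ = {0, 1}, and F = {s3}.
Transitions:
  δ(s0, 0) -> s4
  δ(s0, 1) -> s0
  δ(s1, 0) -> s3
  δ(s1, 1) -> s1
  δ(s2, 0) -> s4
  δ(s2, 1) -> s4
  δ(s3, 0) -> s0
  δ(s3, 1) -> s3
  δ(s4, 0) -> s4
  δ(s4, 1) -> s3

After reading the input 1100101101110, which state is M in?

s4 --1--> s3
s3 --1--> s3
s3 --0--> s0
s0 --0--> s4
s4 --1--> s3
s3 --0--> s0
s0 --1--> s0
s0 --1--> s0
s0 --0--> s4
s4 --1--> s3
s3 --1--> s3
s3 --1--> s3
s3 --0--> s0

s0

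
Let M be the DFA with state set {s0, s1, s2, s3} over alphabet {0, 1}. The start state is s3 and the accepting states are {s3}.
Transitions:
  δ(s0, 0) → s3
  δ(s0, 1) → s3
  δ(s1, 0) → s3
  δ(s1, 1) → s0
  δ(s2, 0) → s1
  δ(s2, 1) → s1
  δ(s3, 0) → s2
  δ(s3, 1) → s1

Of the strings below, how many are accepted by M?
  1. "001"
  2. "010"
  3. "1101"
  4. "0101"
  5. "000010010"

"001": rejected
"010": accepted
"1101": rejected
"0101": rejected
"000010010": accepted

2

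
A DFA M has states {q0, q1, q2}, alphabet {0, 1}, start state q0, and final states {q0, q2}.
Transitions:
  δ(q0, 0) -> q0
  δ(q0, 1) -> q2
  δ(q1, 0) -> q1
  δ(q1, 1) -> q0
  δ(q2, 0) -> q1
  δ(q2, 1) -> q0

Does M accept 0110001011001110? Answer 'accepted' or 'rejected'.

q0 --0--> q0
q0 --1--> q2
q2 --1--> q0
q0 --0--> q0
q0 --0--> q0
q0 --0--> q0
q0 --1--> q2
q2 --0--> q1
q1 --1--> q0
q0 --1--> q2
q2 --0--> q1
q1 --0--> q1
q1 --1--> q0
q0 --1--> q2
q2 --1--> q0
q0 --0--> q0
End in state q0, which is an accepting state.

accepted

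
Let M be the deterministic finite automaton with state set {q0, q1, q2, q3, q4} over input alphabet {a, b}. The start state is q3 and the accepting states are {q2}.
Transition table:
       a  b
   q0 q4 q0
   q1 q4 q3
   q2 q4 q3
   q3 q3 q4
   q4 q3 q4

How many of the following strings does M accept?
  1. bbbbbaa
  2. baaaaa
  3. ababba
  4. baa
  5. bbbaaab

bbbbbaa: rejected
baaaaa: rejected
ababba: rejected
baa: rejected
bbbaaab: rejected

0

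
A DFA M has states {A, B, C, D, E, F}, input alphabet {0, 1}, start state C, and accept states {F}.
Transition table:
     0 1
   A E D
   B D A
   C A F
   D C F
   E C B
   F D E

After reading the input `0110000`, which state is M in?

C --0--> A
A --1--> D
D --1--> F
F --0--> D
D --0--> C
C --0--> A
A --0--> E

E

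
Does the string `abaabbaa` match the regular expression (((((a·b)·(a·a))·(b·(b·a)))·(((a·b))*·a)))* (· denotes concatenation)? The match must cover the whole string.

Split into 1 piece abaabbaa; each matches ((((a·b)·(a·a))·(b·(b·a)))·(((a·b))*·a)).

yes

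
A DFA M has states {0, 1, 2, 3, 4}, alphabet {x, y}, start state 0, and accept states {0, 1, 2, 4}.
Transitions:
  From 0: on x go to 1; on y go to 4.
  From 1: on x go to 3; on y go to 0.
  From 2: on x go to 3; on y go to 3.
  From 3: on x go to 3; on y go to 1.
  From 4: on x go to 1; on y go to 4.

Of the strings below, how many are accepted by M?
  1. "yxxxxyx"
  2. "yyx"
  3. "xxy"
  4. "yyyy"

"yxxxxyx": rejected
"yyx": accepted
"xxy": accepted
"yyyy": accepted

3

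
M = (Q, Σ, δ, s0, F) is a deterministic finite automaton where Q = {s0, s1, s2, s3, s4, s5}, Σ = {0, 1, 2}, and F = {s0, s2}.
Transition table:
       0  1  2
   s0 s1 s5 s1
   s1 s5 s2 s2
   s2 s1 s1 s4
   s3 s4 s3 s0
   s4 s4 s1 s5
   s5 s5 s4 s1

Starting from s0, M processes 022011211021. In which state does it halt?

s1

s0 --0--> s1
s1 --2--> s2
s2 --2--> s4
s4 --0--> s4
s4 --1--> s1
s1 --1--> s2
s2 --2--> s4
s4 --1--> s1
s1 --1--> s2
s2 --0--> s1
s1 --2--> s2
s2 --1--> s1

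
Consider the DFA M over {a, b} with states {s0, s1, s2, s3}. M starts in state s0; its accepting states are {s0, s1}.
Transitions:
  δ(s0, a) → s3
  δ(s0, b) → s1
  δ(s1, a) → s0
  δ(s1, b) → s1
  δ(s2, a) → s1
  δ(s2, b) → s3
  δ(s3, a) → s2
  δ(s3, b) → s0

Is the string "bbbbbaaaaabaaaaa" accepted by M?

s0 --b--> s1
s1 --b--> s1
s1 --b--> s1
s1 --b--> s1
s1 --b--> s1
s1 --a--> s0
s0 --a--> s3
s3 --a--> s2
s2 --a--> s1
s1 --a--> s0
s0 --b--> s1
s1 --a--> s0
s0 --a--> s3
s3 --a--> s2
s2 --a--> s1
s1 --a--> s0
End in state s0, which is an accepting state.

accepted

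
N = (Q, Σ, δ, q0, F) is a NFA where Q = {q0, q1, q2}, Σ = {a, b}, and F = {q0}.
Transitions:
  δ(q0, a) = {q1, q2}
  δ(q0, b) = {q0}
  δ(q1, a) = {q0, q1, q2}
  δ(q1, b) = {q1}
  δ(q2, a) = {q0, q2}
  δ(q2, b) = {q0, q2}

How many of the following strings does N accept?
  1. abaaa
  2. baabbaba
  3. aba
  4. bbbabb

abaaa: accepted
baabbaba: accepted
aba: accepted
bbbabb: accepted

4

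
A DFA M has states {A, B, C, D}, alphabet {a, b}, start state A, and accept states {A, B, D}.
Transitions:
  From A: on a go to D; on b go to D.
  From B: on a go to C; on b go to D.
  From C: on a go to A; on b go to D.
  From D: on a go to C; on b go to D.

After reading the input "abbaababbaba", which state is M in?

A --a--> D
D --b--> D
D --b--> D
D --a--> C
C --a--> A
A --b--> D
D --a--> C
C --b--> D
D --b--> D
D --a--> C
C --b--> D
D --a--> C

C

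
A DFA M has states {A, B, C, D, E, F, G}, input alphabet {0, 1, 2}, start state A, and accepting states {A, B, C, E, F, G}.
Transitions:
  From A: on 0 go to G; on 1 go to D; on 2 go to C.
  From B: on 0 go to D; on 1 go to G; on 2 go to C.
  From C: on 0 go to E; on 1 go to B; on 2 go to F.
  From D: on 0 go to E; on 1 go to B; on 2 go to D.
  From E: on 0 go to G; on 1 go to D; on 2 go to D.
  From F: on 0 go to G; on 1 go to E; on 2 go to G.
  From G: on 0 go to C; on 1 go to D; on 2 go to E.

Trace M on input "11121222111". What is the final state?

D

A --1--> D
D --1--> B
B --1--> G
G --2--> E
E --1--> D
D --2--> D
D --2--> D
D --2--> D
D --1--> B
B --1--> G
G --1--> D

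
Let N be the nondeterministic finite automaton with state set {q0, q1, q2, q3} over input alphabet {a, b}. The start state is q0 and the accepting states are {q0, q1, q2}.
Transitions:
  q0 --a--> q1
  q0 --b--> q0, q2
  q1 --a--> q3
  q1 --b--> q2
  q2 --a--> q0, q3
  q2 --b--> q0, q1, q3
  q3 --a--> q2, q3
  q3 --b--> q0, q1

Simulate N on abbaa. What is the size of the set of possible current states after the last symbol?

Start: {q0}
read a: {q1}
read b: {q2}
read b: {q0, q1, q3}
read a: {q1, q2, q3}
read a: {q0, q2, q3}
Final reachable set {q0, q2, q3} has 3 states.

3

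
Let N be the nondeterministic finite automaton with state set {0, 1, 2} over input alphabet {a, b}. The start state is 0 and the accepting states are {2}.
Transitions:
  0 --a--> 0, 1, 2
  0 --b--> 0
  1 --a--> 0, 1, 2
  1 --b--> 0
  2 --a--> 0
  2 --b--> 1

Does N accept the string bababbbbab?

Start: {0}
read b: {0}
read a: {0, 1, 2}
read b: {0, 1}
read a: {0, 1, 2}
read b: {0, 1}
read b: {0}
read b: {0}
read b: {0}
read a: {0, 1, 2}
read b: {0, 1}
Reachable ∩ accepting = {} — empty.

rejected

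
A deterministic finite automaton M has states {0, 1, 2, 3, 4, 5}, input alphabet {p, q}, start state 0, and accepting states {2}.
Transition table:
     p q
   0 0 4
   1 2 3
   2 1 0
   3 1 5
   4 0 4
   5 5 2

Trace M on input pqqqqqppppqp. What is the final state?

0

0 --p--> 0
0 --q--> 4
4 --q--> 4
4 --q--> 4
4 --q--> 4
4 --q--> 4
4 --p--> 0
0 --p--> 0
0 --p--> 0
0 --p--> 0
0 --q--> 4
4 --p--> 0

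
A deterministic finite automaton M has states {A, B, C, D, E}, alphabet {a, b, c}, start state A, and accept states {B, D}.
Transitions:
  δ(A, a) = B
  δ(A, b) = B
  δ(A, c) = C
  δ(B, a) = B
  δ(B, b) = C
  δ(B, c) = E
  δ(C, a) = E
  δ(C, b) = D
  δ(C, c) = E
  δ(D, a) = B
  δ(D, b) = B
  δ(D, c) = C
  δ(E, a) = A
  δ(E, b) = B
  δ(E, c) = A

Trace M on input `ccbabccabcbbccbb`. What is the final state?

A --c--> C
C --c--> E
E --b--> B
B --a--> B
B --b--> C
C --c--> E
E --c--> A
A --a--> B
B --b--> C
C --c--> E
E --b--> B
B --b--> C
C --c--> E
E --c--> A
A --b--> B
B --b--> C

C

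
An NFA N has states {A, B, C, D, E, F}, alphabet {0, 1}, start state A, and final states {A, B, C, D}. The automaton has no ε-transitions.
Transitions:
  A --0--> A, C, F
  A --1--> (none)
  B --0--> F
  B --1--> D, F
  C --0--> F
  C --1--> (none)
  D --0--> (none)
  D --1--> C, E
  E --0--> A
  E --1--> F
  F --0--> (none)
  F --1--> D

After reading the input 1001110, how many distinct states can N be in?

0

Start: {A}
read 1: {}
The reachable set is empty and stays empty for the remaining 6 symbols.
Final reachable set {} has 0 states.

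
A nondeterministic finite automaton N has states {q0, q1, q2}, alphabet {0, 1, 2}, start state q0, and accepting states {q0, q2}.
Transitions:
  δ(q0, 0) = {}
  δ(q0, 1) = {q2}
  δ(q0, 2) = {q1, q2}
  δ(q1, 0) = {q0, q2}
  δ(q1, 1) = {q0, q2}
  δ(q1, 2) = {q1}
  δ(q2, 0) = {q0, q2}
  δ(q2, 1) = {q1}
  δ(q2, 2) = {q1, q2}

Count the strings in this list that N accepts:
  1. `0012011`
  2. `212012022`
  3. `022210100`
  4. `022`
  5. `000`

`0012011`: rejected
`212012022`: accepted
`022210100`: rejected
`022`: rejected
`000`: rejected

1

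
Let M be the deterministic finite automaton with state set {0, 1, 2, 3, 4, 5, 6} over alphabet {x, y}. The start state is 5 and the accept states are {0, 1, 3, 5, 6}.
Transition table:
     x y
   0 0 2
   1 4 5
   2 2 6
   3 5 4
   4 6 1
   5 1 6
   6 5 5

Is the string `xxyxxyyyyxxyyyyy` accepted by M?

5 --x--> 1
1 --x--> 4
4 --y--> 1
1 --x--> 4
4 --x--> 6
6 --y--> 5
5 --y--> 6
6 --y--> 5
5 --y--> 6
6 --x--> 5
5 --x--> 1
1 --y--> 5
5 --y--> 6
6 --y--> 5
5 --y--> 6
6 --y--> 5
End in state 5, which is an accepting state.

accepted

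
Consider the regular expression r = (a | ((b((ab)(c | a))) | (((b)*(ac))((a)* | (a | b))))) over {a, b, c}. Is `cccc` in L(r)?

Neither a nor ((b((ab)(c|a)))|(((b)*(ac))((a)*|(a|b)))) matches cccc.

no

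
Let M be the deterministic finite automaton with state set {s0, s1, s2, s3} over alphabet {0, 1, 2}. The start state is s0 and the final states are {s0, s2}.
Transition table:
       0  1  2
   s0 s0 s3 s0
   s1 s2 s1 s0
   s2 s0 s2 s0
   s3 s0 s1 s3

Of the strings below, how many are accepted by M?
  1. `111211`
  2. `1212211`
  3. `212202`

`111211`: rejected
`1212211`: rejected
`212202`: accepted

1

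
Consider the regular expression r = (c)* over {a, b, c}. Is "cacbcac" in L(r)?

cacbcac cannot be split into zero or more pieces each matching c.

no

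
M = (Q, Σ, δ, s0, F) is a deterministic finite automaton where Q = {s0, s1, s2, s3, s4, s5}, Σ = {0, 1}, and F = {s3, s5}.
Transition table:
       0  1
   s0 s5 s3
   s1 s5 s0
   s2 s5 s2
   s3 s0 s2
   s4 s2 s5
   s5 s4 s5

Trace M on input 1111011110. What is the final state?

s0 --1--> s3
s3 --1--> s2
s2 --1--> s2
s2 --1--> s2
s2 --0--> s5
s5 --1--> s5
s5 --1--> s5
s5 --1--> s5
s5 --1--> s5
s5 --0--> s4

s4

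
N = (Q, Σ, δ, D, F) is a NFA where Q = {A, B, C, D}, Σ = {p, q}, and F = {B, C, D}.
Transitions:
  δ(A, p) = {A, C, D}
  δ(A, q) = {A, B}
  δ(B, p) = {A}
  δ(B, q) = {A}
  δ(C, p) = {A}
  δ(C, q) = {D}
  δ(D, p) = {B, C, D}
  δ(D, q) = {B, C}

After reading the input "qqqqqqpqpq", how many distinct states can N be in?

Start: {D}
read q: {B, C}
read q: {A, D}
read q: {A, B, C}
read q: {A, B, D}
read q: {A, B, C}
read q: {A, B, D}
read p: {A, B, C, D}
read q: {A, B, C, D}
read p: {A, B, C, D}
read q: {A, B, C, D}
Final reachable set {A, B, C, D} has 4 states.

4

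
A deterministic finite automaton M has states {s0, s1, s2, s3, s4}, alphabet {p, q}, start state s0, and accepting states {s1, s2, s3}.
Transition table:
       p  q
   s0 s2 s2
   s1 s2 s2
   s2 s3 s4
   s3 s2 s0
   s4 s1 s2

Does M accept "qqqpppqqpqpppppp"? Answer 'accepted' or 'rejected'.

s0 --q--> s2
s2 --q--> s4
s4 --q--> s2
s2 --p--> s3
s3 --p--> s2
s2 --p--> s3
s3 --q--> s0
s0 --q--> s2
s2 --p--> s3
s3 --q--> s0
s0 --p--> s2
s2 --p--> s3
s3 --p--> s2
s2 --p--> s3
s3 --p--> s2
s2 --p--> s3
End in state s3, which is an accepting state.

accepted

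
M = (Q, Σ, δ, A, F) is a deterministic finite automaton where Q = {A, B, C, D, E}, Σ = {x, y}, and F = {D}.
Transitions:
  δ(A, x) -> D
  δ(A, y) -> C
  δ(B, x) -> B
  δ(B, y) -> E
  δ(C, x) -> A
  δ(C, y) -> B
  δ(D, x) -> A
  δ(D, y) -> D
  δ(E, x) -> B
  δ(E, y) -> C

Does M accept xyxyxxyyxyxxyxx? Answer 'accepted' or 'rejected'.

accepted

A --x--> D
D --y--> D
D --x--> A
A --y--> C
C --x--> A
A --x--> D
D --y--> D
D --y--> D
D --x--> A
A --y--> C
C --x--> A
A --x--> D
D --y--> D
D --x--> A
A --x--> D
End in state D, which is an accepting state.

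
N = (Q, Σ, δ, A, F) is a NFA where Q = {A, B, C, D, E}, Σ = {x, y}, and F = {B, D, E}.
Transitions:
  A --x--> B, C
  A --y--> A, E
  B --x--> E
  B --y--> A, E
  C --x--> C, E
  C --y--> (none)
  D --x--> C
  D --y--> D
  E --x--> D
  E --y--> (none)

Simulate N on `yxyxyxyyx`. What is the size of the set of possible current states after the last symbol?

Start: {A}
read y: {A, E}
read x: {B, C, D}
read y: {A, D, E}
read x: {B, C, D}
read y: {A, D, E}
read x: {B, C, D}
read y: {A, D, E}
read y: {A, D, E}
read x: {B, C, D}
Final reachable set {B, C, D} has 3 states.

3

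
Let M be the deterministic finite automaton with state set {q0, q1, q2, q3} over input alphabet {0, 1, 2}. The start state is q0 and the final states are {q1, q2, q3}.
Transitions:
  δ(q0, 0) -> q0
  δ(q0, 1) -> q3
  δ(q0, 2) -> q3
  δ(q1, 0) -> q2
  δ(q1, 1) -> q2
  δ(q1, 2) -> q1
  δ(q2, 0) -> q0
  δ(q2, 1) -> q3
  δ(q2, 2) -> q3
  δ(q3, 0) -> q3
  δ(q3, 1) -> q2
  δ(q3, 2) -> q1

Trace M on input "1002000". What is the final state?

q0 --1--> q3
q3 --0--> q3
q3 --0--> q3
q3 --2--> q1
q1 --0--> q2
q2 --0--> q0
q0 --0--> q0

q0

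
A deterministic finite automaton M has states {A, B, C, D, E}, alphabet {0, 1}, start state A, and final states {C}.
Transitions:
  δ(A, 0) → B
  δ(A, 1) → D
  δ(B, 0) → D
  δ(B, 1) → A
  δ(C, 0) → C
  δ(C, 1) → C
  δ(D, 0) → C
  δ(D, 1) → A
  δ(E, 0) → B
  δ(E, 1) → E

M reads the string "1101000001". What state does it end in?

A --1--> D
D --1--> A
A --0--> B
B --1--> A
A --0--> B
B --0--> D
D --0--> C
C --0--> C
C --0--> C
C --1--> C

C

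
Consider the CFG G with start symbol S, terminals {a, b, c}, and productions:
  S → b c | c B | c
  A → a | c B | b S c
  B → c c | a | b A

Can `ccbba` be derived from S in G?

no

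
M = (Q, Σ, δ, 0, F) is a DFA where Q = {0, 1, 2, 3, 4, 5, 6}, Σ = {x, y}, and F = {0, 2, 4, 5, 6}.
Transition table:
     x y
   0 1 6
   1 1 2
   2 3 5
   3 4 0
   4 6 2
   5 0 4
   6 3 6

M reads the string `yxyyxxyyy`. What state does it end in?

4

0 --y--> 6
6 --x--> 3
3 --y--> 0
0 --y--> 6
6 --x--> 3
3 --x--> 4
4 --y--> 2
2 --y--> 5
5 --y--> 4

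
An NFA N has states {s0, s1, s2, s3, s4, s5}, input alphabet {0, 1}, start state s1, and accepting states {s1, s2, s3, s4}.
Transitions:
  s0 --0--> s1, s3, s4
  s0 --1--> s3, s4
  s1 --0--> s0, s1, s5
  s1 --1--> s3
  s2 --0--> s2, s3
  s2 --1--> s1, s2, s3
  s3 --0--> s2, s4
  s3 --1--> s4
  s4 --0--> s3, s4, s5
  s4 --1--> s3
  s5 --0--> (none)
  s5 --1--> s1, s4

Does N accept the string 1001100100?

accepted

Start: {s1}
read 1: {s3}
read 0: {s2, s4}
read 0: {s2, s3, s4, s5}
read 1: {s1, s2, s3, s4}
read 1: {s1, s2, s3, s4}
read 0: {s0, s1, s2, s3, s4, s5}
read 0: {s0, s1, s2, s3, s4, s5}
read 1: {s1, s2, s3, s4}
read 0: {s0, s1, s2, s3, s4, s5}
read 0: {s0, s1, s2, s3, s4, s5}
Reachable ∩ accepting = {s1, s2, s3, s4} — nonempty.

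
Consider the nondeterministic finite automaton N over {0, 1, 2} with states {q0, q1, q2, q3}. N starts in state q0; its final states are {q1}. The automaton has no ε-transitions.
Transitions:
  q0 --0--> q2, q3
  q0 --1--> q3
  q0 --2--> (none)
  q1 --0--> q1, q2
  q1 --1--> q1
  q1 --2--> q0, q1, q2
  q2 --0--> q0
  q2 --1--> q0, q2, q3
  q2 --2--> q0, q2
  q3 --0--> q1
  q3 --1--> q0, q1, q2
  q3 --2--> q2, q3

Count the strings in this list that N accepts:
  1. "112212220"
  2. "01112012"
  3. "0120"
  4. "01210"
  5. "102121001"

"112212220": accepted
"01112012": accepted
"0120": accepted
"01210": accepted
"102121001": accepted

5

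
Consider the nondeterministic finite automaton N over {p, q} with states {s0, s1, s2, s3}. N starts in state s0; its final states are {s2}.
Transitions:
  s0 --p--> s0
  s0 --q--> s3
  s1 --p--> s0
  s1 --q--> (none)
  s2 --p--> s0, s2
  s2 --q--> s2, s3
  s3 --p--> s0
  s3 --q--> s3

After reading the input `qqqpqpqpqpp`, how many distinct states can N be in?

Start: {s0}
read q: {s3}
read q: {s3}
read q: {s3}
read p: {s0}
read q: {s3}
read p: {s0}
read q: {s3}
read p: {s0}
read q: {s3}
read p: {s0}
read p: {s0}
Final reachable set {s0} has 1 state.

1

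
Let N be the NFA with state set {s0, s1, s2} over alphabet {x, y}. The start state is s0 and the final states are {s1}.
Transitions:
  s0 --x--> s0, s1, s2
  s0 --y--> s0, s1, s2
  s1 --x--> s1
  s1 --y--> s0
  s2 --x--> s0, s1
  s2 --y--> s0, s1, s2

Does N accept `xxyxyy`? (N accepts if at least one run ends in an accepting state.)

accepted

Start: {s0}
read x: {s0, s1, s2}
read x: {s0, s1, s2}
read y: {s0, s1, s2}
read x: {s0, s1, s2}
read y: {s0, s1, s2}
read y: {s0, s1, s2}
Reachable ∩ accepting = {s1} — nonempty.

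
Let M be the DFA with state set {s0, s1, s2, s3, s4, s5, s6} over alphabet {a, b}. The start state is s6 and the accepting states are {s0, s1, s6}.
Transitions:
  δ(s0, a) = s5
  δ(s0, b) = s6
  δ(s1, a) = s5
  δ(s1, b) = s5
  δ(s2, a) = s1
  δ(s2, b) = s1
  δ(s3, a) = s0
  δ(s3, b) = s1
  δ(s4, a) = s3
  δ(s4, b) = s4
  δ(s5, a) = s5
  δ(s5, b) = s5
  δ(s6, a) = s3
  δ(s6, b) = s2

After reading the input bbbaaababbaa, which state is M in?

s6 --b--> s2
s2 --b--> s1
s1 --b--> s5
s5 --a--> s5
s5 --a--> s5
s5 --a--> s5
s5 --b--> s5
s5 --a--> s5
s5 --b--> s5
s5 --b--> s5
s5 --a--> s5
s5 --a--> s5

s5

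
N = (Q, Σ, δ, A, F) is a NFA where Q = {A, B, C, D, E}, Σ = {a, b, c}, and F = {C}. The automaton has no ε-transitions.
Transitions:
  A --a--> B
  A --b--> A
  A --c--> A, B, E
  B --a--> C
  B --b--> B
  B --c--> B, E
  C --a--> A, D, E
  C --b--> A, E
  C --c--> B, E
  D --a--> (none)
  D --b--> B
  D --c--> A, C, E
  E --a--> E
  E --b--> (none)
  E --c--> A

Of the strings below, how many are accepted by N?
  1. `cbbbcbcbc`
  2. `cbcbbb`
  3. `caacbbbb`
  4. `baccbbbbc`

`cbbbcbcbc`: rejected
`cbcbbb`: rejected
`caacbbbb`: rejected
`baccbbbbc`: rejected

0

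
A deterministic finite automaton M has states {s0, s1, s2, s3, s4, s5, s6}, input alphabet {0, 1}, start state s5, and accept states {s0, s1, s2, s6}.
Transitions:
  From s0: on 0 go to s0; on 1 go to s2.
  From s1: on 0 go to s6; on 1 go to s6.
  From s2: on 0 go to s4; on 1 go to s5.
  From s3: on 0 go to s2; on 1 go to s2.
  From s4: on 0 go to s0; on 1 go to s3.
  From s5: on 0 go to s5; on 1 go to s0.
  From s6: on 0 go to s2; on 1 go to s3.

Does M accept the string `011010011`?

s5 --0--> s5
s5 --1--> s0
s0 --1--> s2
s2 --0--> s4
s4 --1--> s3
s3 --0--> s2
s2 --0--> s4
s4 --1--> s3
s3 --1--> s2
End in state s2, which is an accepting state.

accepted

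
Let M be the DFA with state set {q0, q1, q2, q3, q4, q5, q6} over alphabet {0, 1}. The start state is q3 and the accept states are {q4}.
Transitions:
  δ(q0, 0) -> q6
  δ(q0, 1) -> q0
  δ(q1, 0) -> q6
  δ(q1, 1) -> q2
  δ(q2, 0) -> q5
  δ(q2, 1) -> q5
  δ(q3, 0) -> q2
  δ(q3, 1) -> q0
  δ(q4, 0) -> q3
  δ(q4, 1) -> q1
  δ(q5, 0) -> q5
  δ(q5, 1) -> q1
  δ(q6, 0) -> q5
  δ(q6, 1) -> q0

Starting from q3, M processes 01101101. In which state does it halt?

q0

q3 --0--> q2
q2 --1--> q5
q5 --1--> q1
q1 --0--> q6
q6 --1--> q0
q0 --1--> q0
q0 --0--> q6
q6 --1--> q0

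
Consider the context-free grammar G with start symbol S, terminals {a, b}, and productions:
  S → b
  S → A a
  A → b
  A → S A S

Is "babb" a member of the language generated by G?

no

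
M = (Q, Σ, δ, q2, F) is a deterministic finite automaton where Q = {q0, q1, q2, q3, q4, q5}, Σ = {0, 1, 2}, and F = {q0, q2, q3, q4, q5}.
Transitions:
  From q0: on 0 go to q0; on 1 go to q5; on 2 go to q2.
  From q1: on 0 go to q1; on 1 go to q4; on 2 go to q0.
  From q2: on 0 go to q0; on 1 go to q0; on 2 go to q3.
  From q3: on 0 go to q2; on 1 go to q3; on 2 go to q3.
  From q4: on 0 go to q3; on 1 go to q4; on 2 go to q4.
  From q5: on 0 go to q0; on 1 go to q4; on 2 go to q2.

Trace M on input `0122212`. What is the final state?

q2 --0--> q0
q0 --1--> q5
q5 --2--> q2
q2 --2--> q3
q3 --2--> q3
q3 --1--> q3
q3 --2--> q3

q3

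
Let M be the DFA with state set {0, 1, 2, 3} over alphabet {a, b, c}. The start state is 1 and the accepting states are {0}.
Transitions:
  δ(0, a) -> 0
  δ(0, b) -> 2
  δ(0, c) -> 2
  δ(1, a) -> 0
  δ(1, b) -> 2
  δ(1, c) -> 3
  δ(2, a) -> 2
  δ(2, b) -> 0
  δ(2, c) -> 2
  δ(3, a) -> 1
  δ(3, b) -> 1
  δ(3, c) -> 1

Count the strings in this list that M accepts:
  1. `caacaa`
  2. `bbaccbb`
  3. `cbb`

0

`caacaa`: rejected
`bbaccbb`: rejected
`cbb`: rejected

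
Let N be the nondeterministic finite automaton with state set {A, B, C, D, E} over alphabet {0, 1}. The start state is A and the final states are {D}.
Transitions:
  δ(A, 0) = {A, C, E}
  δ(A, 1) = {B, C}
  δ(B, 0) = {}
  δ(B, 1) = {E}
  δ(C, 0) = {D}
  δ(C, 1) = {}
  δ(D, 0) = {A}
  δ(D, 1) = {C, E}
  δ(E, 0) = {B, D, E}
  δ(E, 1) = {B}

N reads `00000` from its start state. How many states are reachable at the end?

Start: {A}
read 0: {A, C, E}
read 0: {A, B, C, D, E}
read 0: {A, B, C, D, E}
read 0: {A, B, C, D, E}
read 0: {A, B, C, D, E}
Final reachable set {A, B, C, D, E} has 5 states.

5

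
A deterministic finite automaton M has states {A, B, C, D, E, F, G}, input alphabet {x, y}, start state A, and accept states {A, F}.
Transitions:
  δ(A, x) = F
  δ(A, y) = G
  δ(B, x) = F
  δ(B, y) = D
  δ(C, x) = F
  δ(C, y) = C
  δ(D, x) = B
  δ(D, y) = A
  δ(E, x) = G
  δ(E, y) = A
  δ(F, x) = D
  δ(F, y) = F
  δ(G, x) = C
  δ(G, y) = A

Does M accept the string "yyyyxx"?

A --y--> G
G --y--> A
A --y--> G
G --y--> A
A --x--> F
F --x--> D
End in state D, which is not an accepting state.

rejected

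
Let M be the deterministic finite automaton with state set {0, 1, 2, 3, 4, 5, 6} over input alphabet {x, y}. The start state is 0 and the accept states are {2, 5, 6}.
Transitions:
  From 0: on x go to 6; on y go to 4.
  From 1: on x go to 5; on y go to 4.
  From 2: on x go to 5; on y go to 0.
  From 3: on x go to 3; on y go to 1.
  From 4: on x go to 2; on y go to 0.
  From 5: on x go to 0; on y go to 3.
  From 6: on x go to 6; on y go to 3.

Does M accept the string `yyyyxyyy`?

0 --y--> 4
4 --y--> 0
0 --y--> 4
4 --y--> 0
0 --x--> 6
6 --y--> 3
3 --y--> 1
1 --y--> 4
End in state 4, which is not an accepting state.

rejected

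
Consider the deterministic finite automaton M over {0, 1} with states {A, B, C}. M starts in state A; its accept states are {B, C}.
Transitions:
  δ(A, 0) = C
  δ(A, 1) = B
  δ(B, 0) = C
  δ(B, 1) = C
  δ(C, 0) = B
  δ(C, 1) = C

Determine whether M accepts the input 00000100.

accepted

A --0--> C
C --0--> B
B --0--> C
C --0--> B
B --0--> C
C --1--> C
C --0--> B
B --0--> C
End in state C, which is an accepting state.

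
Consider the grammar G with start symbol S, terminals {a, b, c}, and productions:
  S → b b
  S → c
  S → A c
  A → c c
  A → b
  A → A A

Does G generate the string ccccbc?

S ⇒ Ac ⇒ AAc ⇒ ccAc ⇒ ccAAc ⇒ ccccAc ⇒ ccccbc

yes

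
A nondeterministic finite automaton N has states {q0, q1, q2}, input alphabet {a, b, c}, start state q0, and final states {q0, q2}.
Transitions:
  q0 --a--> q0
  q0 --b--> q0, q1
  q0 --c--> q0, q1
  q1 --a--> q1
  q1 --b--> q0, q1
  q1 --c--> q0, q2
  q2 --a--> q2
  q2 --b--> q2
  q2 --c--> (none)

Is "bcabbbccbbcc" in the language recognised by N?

accepted

Start: {q0}
read b: {q0, q1}
read c: {q0, q1, q2}
read a: {q0, q1, q2}
read b: {q0, q1, q2}
read b: {q0, q1, q2}
read b: {q0, q1, q2}
read c: {q0, q1, q2}
read c: {q0, q1, q2}
read b: {q0, q1, q2}
read b: {q0, q1, q2}
read c: {q0, q1, q2}
read c: {q0, q1, q2}
Reachable ∩ accepting = {q0, q2} — nonempty.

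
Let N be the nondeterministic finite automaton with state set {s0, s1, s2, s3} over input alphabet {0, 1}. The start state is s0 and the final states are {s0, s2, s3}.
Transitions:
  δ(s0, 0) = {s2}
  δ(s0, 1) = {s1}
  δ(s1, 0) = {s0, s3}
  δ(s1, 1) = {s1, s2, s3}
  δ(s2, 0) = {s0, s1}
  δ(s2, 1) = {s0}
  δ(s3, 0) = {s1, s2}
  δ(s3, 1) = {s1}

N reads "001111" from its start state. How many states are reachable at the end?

Start: {s0}
read 0: {s2}
read 0: {s0, s1}
read 1: {s1, s2, s3}
read 1: {s0, s1, s2, s3}
read 1: {s0, s1, s2, s3}
read 1: {s0, s1, s2, s3}
Final reachable set {s0, s1, s2, s3} has 4 states.

4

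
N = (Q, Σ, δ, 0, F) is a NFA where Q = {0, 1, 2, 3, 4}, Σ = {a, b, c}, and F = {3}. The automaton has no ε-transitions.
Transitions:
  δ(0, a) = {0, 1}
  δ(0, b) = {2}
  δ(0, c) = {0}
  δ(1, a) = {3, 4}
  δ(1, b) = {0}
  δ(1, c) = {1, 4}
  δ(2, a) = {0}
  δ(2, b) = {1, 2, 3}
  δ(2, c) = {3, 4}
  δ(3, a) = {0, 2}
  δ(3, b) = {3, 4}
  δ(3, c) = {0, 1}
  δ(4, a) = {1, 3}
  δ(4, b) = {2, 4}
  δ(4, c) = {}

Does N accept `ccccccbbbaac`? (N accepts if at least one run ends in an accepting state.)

accepted

Start: {0}
read c: {0}
read c: {0}
read c: {0}
read c: {0}
read c: {0}
read c: {0}
read b: {2}
read b: {1, 2, 3}
read b: {0, 1, 2, 3, 4}
read a: {0, 1, 2, 3, 4}
read a: {0, 1, 2, 3, 4}
read c: {0, 1, 3, 4}
Reachable ∩ accepting = {3} — nonempty.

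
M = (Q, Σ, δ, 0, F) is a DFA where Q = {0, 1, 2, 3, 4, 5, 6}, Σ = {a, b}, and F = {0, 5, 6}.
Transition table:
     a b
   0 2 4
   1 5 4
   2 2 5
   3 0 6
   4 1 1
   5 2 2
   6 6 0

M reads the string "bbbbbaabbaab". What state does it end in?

5

0 --b--> 4
4 --b--> 1
1 --b--> 4
4 --b--> 1
1 --b--> 4
4 --a--> 1
1 --a--> 5
5 --b--> 2
2 --b--> 5
5 --a--> 2
2 --a--> 2
2 --b--> 5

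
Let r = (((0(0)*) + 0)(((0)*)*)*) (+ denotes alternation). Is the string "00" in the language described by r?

Split as 0·0: ((0(0)*)+0) matches 0 and (((0)*)*)* matches 0.

yes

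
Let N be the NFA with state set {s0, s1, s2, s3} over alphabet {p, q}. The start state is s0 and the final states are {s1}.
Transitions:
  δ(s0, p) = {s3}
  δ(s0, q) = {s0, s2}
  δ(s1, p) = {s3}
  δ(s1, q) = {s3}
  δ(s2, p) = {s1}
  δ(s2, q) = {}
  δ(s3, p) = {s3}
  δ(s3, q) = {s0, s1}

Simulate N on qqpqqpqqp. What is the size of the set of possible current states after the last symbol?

2

Start: {s0}
read q: {s0, s2}
read q: {s0, s2}
read p: {s1, s3}
read q: {s0, s1, s3}
read q: {s0, s1, s2, s3}
read p: {s1, s3}
read q: {s0, s1, s3}
read q: {s0, s1, s2, s3}
read p: {s1, s3}
Final reachable set {s1, s3} has 2 states.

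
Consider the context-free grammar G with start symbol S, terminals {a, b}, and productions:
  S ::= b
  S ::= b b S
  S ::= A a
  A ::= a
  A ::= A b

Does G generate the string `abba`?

S ⇒ Aa ⇒ Aba ⇒ Abba ⇒ abba

yes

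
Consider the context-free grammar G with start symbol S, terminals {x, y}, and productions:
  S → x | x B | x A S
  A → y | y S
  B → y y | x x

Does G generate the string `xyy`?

yes

S ⇒ xB ⇒ xyy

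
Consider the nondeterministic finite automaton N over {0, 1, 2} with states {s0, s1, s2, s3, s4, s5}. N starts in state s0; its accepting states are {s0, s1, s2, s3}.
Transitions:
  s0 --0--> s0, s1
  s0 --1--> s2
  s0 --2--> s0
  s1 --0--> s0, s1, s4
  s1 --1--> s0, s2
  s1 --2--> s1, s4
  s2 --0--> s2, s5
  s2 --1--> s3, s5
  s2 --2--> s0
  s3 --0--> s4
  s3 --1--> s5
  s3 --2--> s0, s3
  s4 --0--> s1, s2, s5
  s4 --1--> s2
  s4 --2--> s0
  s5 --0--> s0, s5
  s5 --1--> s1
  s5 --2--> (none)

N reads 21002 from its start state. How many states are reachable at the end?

1

Start: {s0}
read 2: {s0}
read 1: {s2}
read 0: {s2, s5}
read 0: {s0, s2, s5}
read 2: {s0}
Final reachable set {s0} has 1 state.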